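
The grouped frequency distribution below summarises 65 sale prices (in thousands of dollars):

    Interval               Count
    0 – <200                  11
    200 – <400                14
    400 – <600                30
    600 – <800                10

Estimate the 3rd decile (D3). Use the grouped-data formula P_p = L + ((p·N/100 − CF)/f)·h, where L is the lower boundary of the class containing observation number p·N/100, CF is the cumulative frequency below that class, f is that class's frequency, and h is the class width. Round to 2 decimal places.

321.43

N = 65; target position k = 30/100 · 65 = 19.5.
Cumulative frequencies: 11, 25, 55, 65.
Observation 19.5 falls in the class 200 – <400.
L = 200, CF = 11, f = 14, h = 200.
P30 = 200 + ((19.5 − 11)/14)·200 = 200 + 121.429 = 321.429.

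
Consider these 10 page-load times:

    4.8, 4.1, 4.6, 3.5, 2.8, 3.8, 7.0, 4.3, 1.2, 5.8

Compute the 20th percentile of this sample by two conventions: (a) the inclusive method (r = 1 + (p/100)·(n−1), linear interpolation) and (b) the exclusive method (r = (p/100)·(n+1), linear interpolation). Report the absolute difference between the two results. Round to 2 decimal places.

Sorted: 1.2, 2.8, 3.5, 3.8, 4.1, 4.3, 4.6, 4.8, 5.8, 7.0.
n = 10.
(a) r = 2.8; between ranks 2 (2.8) and 3 (3.5): 3.36.
(b) r = 2.2; between ranks 2 (2.8) and 3 (3.5): 2.94.
|3.36 − 2.94| = 0.42.

0.42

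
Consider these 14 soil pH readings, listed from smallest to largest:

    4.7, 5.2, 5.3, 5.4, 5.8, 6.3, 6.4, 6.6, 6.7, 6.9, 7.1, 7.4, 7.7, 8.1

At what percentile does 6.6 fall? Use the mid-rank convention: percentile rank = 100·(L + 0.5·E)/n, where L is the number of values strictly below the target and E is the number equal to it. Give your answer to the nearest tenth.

Count below 6.6: L = 7; count equal: E = 1; n = 14.
Percentile rank = 100·(7 + 0.5·1)/14 = 100·7.5/14 = 53.57.

53.6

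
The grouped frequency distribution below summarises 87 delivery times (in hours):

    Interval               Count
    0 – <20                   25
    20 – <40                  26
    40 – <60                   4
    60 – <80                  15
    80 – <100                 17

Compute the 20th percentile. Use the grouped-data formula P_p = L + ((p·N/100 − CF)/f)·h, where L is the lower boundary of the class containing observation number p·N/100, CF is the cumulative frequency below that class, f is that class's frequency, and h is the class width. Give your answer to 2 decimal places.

13.92

N = 87; target position k = 20/100 · 87 = 17.4.
Cumulative frequencies: 25, 51, 55, 70, 87.
Observation 17.4 falls in the class 0 – <20.
L = 0, CF = 0, f = 25, h = 20.
P20 = 0 + ((17.4 − 0)/25)·20 = 0 + 13.92 = 13.92.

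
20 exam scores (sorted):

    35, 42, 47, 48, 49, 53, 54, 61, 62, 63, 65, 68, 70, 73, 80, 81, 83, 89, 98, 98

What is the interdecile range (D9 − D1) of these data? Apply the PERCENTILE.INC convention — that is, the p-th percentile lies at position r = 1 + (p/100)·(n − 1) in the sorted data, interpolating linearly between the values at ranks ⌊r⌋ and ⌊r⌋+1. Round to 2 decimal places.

43.40

n = 20.
P10: r = 2.9; ranks 2–3 are 42, 47; interpolating gives 46.5.
P90: r = 18.1; ranks 18–19 are 89, 98; interpolating gives 89.9.
Difference: 89.9 − 46.5 = 43.4.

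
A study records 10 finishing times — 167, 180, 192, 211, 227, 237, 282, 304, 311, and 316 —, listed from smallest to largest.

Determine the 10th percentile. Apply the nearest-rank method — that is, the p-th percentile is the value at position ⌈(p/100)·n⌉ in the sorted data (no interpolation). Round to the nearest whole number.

167

n = 10.
Position = ⌈10/100 · 10⌉ = ⌈1⌉ = 1.
The value at rank 1 is 167.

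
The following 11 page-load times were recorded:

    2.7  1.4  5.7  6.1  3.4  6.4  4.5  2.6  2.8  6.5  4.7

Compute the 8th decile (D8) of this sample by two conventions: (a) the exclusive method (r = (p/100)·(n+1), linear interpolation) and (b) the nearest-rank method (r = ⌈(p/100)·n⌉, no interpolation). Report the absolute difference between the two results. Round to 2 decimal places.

0.18

Sorted: 1.4, 2.6, 2.7, 2.8, 3.4, 4.5, 4.7, 5.7, 6.1, 6.4, 6.5.
n = 11.
(a) r = 9.6; between ranks 9 (6.1) and 10 (6.4): 6.28.
(b) the nearest-rank method: rank 9 → 6.1.
|6.28 − 6.1| = 0.18.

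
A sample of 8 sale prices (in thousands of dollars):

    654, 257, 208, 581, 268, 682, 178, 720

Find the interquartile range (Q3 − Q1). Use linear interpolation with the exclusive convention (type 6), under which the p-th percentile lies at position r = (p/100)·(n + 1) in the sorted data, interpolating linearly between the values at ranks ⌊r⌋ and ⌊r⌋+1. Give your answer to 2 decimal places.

454.75

Sorted: 178, 208, 257, 268, 581, 654, 682, 720.
n = 8.
P25: r = 2.25; ranks 2–3 are 208, 257; interpolating gives 220.25.
P75: r = 6.75; ranks 6–7 are 654, 682; interpolating gives 675.
Difference: 675 − 220.25 = 454.75.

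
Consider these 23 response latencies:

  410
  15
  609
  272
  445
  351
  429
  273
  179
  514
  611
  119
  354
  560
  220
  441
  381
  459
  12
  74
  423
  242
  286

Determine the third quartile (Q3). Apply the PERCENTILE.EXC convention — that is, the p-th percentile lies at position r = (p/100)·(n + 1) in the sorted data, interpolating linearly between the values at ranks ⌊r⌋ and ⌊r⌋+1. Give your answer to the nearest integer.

445

Sorted: 12, 15, 74, 119, 179, 220, 242, 272, 273, 286, 351, 354, 381, 410, 423, 429, 441, 445, 459, 514, 560, 609, 611.
n = 23.
r = (75/100)·(23 + 1) = 18.
r is an integer, so P75 is the value at rank 18: 445.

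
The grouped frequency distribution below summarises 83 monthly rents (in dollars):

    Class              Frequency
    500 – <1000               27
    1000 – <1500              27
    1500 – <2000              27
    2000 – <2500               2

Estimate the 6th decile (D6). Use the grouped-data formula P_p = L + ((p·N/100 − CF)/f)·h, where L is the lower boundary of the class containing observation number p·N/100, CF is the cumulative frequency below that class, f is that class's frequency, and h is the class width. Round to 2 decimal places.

N = 83; target position k = 60/100 · 83 = 49.8.
Cumulative frequencies: 27, 54, 81, 83.
Observation 49.8 falls in the class 1000 – <1500.
L = 1000, CF = 27, f = 27, h = 500.
P60 = 1000 + ((49.8 − 27)/27)·500 = 1000 + 422.222 = 1422.22.

1422.22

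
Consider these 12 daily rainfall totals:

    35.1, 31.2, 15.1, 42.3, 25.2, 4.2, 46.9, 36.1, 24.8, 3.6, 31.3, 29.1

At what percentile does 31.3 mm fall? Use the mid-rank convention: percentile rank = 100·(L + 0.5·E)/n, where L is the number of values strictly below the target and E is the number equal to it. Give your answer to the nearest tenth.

Sorted: 3.6, 4.2, 15.1, 24.8, 25.2, 29.1, 31.2, 31.3, 35.1, 36.1, 42.3, 46.9.
Count below 31.3: L = 7; count equal: E = 1; n = 12.
Percentile rank = 100·(7 + 0.5·1)/12 = 100·7.5/12 = 62.5.

62.5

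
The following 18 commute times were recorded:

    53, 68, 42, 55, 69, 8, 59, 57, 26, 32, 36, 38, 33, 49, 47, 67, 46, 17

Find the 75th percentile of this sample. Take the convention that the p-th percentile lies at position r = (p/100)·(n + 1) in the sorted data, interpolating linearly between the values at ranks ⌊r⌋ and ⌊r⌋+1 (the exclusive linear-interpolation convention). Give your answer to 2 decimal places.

Sorted: 8, 17, 26, 32, 33, 36, 38, 42, 46, 47, 49, 53, 55, 57, 59, 67, 68, 69.
n = 18.
r = (75/100)·(18 + 1) = 14.25.
Rank 14 is 57 and rank 15 is 59.
Interpolate: 57 + 0.25·(59 − 57) = 57 + 0.25·2 = 57.5.

57.50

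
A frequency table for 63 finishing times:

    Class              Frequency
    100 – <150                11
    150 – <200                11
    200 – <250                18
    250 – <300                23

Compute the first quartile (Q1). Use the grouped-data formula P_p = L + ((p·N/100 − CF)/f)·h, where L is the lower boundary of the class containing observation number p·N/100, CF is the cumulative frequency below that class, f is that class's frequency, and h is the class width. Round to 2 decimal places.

N = 63; target position k = 25/100 · 63 = 15.75.
Cumulative frequencies: 11, 22, 40, 63.
Observation 15.75 falls in the class 150 – <200.
L = 150, CF = 11, f = 11, h = 50.
P25 = 150 + ((15.75 − 11)/11)·50 = 150 + 21.5909 = 171.591.

171.59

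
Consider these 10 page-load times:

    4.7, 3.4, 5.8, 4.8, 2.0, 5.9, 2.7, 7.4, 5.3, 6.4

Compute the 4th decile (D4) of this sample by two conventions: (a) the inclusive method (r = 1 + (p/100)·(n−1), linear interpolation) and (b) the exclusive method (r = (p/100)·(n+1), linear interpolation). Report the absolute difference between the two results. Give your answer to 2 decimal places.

Sorted: 2.0, 2.7, 3.4, 4.7, 4.8, 5.3, 5.8, 5.9, 6.4, 7.4.
n = 10.
(a) r = 4.6; between ranks 4 (4.7) and 5 (4.8): 4.76.
(b) r = 4.4; between ranks 4 (4.7) and 5 (4.8): 4.74.
|4.76 − 4.74| = 0.02.

0.02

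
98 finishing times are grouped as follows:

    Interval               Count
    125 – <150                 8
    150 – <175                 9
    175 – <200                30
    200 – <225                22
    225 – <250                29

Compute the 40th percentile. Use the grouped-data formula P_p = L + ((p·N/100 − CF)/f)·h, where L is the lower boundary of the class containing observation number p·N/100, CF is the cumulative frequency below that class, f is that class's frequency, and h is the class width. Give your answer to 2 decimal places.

N = 98; target position k = 40/100 · 98 = 39.2.
Cumulative frequencies: 8, 17, 47, 69, 98.
Observation 39.2 falls in the class 175 – <200.
L = 175, CF = 17, f = 30, h = 25.
P40 = 175 + ((39.2 − 17)/30)·25 = 175 + 18.5 = 193.5.

193.50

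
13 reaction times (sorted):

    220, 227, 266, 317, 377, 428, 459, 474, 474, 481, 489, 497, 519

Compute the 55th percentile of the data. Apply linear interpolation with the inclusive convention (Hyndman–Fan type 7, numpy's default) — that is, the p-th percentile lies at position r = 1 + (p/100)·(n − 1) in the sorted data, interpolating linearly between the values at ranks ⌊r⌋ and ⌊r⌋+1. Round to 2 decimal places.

468.00

n = 13.
r = 1 + (55/100)·(13 − 1) = 1 + 6.6 = 7.6.
Rank 7 is 459 and rank 8 is 474.
Interpolate: 459 + 0.6·(474 − 459) = 459 + 0.6·15 = 468.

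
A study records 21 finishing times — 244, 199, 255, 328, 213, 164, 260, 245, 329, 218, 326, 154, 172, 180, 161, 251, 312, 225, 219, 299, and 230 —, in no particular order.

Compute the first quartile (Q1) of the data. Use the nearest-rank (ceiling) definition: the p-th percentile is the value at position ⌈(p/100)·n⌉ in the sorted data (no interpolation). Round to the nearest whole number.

199

Sorted: 154, 161, 164, 172, 180, 199, 213, 218, 219, 225, 230, 244, 245, 251, 255, 260, 299, 312, 326, 328, 329.
n = 21.
Position = ⌈25/100 · 21⌉ = ⌈5.25⌉ = 6.
The value at rank 6 is 199.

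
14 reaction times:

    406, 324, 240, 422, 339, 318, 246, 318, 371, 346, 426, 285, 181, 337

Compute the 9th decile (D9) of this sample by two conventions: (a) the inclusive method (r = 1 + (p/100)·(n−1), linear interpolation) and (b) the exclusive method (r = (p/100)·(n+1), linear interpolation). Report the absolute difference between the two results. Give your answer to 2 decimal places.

Sorted: 181, 240, 246, 285, 318, 318, 324, 337, 339, 346, 371, 406, 422, 426.
n = 14.
(a) r = 12.7; between ranks 12 (406) and 13 (422): 417.2.
(b) r = 13.5; between ranks 13 (422) and 14 (426): 424.
|417.2 − 424| = 6.8.

6.80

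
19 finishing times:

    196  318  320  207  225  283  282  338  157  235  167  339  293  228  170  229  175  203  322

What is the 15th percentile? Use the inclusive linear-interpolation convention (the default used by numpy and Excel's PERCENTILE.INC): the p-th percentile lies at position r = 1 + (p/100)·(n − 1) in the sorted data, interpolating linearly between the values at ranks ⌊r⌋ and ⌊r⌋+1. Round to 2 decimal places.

Sorted: 157, 167, 170, 175, 196, 203, 207, 225, 228, 229, 235, 282, 283, 293, 318, 320, 322, 338, 339.
n = 19.
r = 1 + (15/100)·(19 − 1) = 1 + 2.7 = 3.7.
Rank 3 is 170 and rank 4 is 175.
Interpolate: 170 + 0.7·(175 − 170) = 170 + 0.7·5 = 173.5.

173.50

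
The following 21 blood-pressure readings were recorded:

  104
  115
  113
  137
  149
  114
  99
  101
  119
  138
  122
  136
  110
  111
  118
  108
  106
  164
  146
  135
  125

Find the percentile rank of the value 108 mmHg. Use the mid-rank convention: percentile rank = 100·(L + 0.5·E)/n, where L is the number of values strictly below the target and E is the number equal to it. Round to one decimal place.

21.4

Sorted: 99, 101, 104, 106, 108, 110, 111, 113, 114, 115, 118, 119, 122, 125, 135, 136, 137, 138, 146, 149, 164.
Count below 108: L = 4; count equal: E = 1; n = 21.
Percentile rank = 100·(4 + 0.5·1)/21 = 100·4.5/21 = 21.43.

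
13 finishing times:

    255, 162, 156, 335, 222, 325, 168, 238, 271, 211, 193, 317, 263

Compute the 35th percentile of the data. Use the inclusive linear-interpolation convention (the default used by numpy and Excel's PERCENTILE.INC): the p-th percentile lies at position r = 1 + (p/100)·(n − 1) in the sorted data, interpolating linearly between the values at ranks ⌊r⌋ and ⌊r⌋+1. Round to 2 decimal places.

213.20

Sorted: 156, 162, 168, 193, 211, 222, 238, 255, 263, 271, 317, 325, 335.
n = 13.
r = 1 + (35/100)·(13 − 1) = 1 + 4.2 = 5.2.
Rank 5 is 211 and rank 6 is 222.
Interpolate: 211 + 0.2·(222 − 211) = 211 + 0.2·11 = 213.2.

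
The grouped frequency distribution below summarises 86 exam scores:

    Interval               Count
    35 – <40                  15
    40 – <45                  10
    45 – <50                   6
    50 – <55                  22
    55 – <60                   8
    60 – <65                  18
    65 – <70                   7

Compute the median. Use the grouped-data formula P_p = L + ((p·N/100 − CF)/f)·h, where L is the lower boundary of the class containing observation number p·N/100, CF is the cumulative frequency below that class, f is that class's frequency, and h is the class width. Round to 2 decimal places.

52.73

N = 86; target position k = 50/100 · 86 = 43.
Cumulative frequencies: 15, 25, 31, 53, 61, 79, 86.
Observation 43 falls in the class 50 – <55.
L = 50, CF = 31, f = 22, h = 5.
P50 = 50 + ((43 − 31)/22)·5 = 50 + 2.72727 = 52.7273.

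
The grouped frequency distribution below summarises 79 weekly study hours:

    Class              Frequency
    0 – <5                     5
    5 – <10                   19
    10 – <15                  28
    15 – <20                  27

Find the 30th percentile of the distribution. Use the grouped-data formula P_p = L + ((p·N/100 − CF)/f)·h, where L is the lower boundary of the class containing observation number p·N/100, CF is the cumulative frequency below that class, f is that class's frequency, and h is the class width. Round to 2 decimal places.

9.92

N = 79; target position k = 30/100 · 79 = 23.7.
Cumulative frequencies: 5, 24, 52, 79.
Observation 23.7 falls in the class 5 – <10.
L = 5, CF = 5, f = 19, h = 5.
P30 = 5 + ((23.7 − 5)/19)·5 = 5 + 4.92105 = 9.92105.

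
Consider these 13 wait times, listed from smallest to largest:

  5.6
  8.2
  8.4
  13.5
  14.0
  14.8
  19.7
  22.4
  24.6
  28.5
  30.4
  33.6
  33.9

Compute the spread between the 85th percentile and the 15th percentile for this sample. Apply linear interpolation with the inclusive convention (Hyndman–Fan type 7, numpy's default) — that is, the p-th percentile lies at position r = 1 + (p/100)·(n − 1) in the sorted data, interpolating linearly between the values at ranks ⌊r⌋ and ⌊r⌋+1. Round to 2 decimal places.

n = 13.
P15: r = 2.8; ranks 2–3 are 8.2, 8.4; interpolating gives 8.36.
P85: r = 11.2; ranks 11–12 are 30.4, 33.6; interpolating gives 31.04.
Difference: 31.04 − 8.36 = 22.68.

22.68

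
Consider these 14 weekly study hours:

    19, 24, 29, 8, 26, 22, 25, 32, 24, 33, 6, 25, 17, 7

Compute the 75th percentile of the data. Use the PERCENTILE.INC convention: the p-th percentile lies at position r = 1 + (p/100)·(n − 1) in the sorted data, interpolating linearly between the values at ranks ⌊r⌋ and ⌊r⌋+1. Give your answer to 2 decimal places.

Sorted: 6, 7, 8, 17, 19, 22, 24, 24, 25, 25, 26, 29, 32, 33.
n = 14.
r = 1 + (75/100)·(14 − 1) = 1 + 9.75 = 10.75.
Rank 10 is 25 and rank 11 is 26.
Interpolate: 25 + 0.75·(26 − 25) = 25 + 0.75·1 = 25.75.

25.75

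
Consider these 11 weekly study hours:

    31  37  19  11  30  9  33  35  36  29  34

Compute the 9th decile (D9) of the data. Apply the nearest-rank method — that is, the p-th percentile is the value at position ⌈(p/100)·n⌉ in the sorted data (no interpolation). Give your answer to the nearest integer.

Sorted: 9, 11, 19, 29, 30, 31, 33, 34, 35, 36, 37.
n = 11.
Position = ⌈90/100 · 11⌉ = ⌈9.9⌉ = 10.
The value at rank 10 is 36.

36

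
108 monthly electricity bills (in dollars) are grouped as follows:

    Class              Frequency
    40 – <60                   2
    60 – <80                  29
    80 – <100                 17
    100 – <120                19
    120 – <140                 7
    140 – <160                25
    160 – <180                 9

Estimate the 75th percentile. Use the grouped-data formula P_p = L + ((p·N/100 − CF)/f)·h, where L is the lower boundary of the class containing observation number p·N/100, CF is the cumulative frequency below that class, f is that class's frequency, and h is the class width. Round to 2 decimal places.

145.60

N = 108; target position k = 75/100 · 108 = 81.
Cumulative frequencies: 2, 31, 48, 67, 74, 99, 108.
Observation 81 falls in the class 140 – <160.
L = 140, CF = 74, f = 25, h = 20.
P75 = 140 + ((81 − 74)/25)·20 = 140 + 5.6 = 145.6.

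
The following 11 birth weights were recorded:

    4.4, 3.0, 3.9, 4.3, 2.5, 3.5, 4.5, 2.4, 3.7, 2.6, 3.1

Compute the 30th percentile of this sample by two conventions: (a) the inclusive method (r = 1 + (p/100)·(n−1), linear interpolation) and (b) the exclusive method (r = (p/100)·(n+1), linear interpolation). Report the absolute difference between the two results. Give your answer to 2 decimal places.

Sorted: 2.4, 2.5, 2.6, 3.0, 3.1, 3.5, 3.7, 3.9, 4.3, 4.4, 4.5.
n = 11.
(a) r = 4 → value at rank 4 = 3.
(b) r = 3.6; between ranks 3 (2.6) and 4 (3.0): 2.84.
|3 − 2.84| = 0.16.

0.16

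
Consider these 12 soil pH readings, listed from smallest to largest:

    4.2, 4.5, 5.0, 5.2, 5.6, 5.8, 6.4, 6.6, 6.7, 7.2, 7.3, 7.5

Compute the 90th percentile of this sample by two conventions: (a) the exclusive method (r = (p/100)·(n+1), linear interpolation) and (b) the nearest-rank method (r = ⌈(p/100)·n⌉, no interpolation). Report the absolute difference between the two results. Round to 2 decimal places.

0.14

n = 12.
(a) r = 11.7; between ranks 11 (7.3) and 12 (7.5): 7.44.
(b) the nearest-rank method: rank 11 → 7.3.
|7.44 − 7.3| = 0.14.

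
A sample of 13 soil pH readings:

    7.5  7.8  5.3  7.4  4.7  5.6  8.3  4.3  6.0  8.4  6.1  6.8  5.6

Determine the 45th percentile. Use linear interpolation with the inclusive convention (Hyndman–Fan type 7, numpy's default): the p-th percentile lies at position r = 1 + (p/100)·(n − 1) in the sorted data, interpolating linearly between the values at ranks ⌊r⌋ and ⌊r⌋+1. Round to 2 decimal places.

6.04

Sorted: 4.3, 4.7, 5.3, 5.6, 5.6, 6.0, 6.1, 6.8, 7.4, 7.5, 7.8, 8.3, 8.4.
n = 13.
r = 1 + (45/100)·(13 − 1) = 1 + 5.4 = 6.4.
Rank 6 is 6.0 and rank 7 is 6.1.
Interpolate: 6.0 + 0.4·(6.1 − 6.0) = 6.0 + 0.4·0.1 = 6.04.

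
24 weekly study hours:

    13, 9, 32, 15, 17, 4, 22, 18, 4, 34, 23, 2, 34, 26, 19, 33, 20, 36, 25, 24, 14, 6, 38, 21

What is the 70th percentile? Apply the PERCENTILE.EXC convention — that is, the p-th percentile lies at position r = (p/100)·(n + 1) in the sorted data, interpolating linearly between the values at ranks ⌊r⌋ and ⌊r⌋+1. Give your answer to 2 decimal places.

Sorted: 2, 4, 4, 6, 9, 13, 14, 15, 17, 18, 19, 20, 21, 22, 23, 24, 25, 26, 32, 33, 34, 34, 36, 38.
n = 24.
r = (70/100)·(24 + 1) = 17.5.
Rank 17 is 25 and rank 18 is 26.
Interpolate: 25 + 0.5·(26 − 25) = 25 + 0.5·1 = 25.5.

25.50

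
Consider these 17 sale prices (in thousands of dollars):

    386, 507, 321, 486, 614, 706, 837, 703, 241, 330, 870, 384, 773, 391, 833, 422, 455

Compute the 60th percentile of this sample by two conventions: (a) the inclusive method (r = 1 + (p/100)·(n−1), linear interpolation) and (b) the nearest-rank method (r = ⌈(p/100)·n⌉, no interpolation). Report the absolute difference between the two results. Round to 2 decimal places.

Sorted: 241, 321, 330, 384, 386, 391, 422, 455, 486, 507, 614, 703, 706, 773, 833, 837, 870.
n = 17.
(a) r = 10.6; between ranks 10 (507) and 11 (614): 571.2.
(b) the nearest-rank method: rank 11 → 614.
|571.2 − 614| = 42.8.

42.80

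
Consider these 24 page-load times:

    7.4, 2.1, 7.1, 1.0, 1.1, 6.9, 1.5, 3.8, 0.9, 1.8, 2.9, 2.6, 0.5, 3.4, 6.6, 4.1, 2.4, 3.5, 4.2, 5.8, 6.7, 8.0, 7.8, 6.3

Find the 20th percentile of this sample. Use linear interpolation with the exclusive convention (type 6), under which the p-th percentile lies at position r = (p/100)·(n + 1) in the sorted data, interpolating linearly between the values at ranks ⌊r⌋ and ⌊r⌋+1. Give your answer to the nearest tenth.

Sorted: 0.5, 0.9, 1.0, 1.1, 1.5, 1.8, 2.1, 2.4, 2.6, 2.9, 3.4, 3.5, 3.8, 4.1, 4.2, 5.8, 6.3, 6.6, 6.7, 6.9, 7.1, 7.4, 7.8, 8.0.
n = 24.
r = (20/100)·(24 + 1) = 5.
r is an integer, so P20 is the value at rank 5: 1.5.

1.5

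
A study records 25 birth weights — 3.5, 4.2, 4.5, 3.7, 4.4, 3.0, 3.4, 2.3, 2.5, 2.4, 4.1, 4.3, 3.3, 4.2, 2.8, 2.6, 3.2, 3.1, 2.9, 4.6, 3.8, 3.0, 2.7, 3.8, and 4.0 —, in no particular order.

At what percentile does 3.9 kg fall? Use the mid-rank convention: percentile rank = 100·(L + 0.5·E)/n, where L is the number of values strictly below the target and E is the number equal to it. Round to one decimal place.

Sorted: 2.3, 2.4, 2.5, 2.6, 2.7, 2.8, 2.9, 3.0, 3.0, 3.1, 3.2, 3.3, 3.4, 3.5, 3.7, 3.8, 3.8, 4.0, 4.1, 4.2, 4.2, 4.3, 4.4, 4.5, 4.6.
Count below 3.9: L = 17; count equal: E = 0; n = 25.
Percentile rank = 100·(17 + 0.5·0)/25 = 100·17/25 = 68.

68.0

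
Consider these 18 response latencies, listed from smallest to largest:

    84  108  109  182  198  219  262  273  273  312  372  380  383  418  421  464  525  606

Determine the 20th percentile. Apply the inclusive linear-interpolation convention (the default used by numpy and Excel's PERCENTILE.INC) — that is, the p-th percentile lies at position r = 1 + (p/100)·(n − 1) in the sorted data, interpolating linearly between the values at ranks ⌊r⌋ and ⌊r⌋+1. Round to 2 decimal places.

188.40

n = 18.
r = 1 + (20/100)·(18 − 1) = 1 + 3.4 = 4.4.
Rank 4 is 182 and rank 5 is 198.
Interpolate: 182 + 0.4·(198 − 182) = 182 + 0.4·16 = 188.4.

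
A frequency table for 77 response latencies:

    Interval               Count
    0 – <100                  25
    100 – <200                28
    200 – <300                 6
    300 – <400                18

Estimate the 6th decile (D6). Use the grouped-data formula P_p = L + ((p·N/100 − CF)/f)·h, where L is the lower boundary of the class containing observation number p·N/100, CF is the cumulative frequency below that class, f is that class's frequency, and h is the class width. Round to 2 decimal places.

N = 77; target position k = 60/100 · 77 = 46.2.
Cumulative frequencies: 25, 53, 59, 77.
Observation 46.2 falls in the class 100 – <200.
L = 100, CF = 25, f = 28, h = 100.
P60 = 100 + ((46.2 − 25)/28)·100 = 100 + 75.7143 = 175.714.

175.71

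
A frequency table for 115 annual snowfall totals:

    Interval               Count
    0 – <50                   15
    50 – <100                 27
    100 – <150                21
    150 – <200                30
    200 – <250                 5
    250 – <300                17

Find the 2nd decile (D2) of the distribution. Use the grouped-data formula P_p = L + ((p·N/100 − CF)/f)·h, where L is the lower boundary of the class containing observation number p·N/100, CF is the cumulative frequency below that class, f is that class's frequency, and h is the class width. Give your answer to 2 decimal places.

N = 115; target position k = 20/100 · 115 = 23.
Cumulative frequencies: 15, 42, 63, 93, 98, 115.
Observation 23 falls in the class 50 – <100.
L = 50, CF = 15, f = 27, h = 50.
P20 = 50 + ((23 − 15)/27)·50 = 50 + 14.8148 = 64.8148.

64.81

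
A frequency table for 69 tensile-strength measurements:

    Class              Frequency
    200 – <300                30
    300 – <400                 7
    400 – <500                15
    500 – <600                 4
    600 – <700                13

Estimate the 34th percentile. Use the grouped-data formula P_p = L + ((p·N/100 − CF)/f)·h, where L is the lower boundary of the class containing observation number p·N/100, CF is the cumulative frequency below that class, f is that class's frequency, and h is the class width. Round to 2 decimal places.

278.20

N = 69; target position k = 34/100 · 69 = 23.46.
Cumulative frequencies: 30, 37, 52, 56, 69.
Observation 23.46 falls in the class 200 – <300.
L = 200, CF = 0, f = 30, h = 100.
P34 = 200 + ((23.46 − 0)/30)·100 = 200 + 78.2 = 278.2.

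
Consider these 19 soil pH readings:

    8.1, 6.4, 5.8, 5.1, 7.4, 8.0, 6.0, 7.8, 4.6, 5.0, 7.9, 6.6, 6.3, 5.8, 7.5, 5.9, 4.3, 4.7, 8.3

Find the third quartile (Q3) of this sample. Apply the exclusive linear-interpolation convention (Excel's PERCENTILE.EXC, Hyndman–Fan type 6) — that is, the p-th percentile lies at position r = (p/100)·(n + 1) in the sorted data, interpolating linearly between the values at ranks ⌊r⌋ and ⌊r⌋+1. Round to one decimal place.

7.8

Sorted: 4.3, 4.6, 4.7, 5.0, 5.1, 5.8, 5.8, 5.9, 6.0, 6.3, 6.4, 6.6, 7.4, 7.5, 7.8, 7.9, 8.0, 8.1, 8.3.
n = 19.
r = (75/100)·(19 + 1) = 15.
r is an integer, so P75 is the value at rank 15: 7.8.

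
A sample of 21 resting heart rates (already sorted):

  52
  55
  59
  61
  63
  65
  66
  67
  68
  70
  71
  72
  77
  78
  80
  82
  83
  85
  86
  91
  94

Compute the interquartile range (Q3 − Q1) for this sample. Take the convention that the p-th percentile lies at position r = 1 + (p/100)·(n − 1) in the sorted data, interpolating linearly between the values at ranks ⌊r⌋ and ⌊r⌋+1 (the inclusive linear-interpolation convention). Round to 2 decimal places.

n = 21.
P25: r = 6 (integer) → 65.
P75: r = 16 (integer) → 82.
Difference: 82 − 65 = 17.

17.00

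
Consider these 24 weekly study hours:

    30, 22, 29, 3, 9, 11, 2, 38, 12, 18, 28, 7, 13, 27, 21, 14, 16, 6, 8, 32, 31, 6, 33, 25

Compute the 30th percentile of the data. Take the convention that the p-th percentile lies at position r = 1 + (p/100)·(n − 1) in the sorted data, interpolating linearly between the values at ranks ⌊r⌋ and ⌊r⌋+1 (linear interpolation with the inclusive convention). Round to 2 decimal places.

10.80

Sorted: 2, 3, 6, 6, 7, 8, 9, 11, 12, 13, 14, 16, 18, 21, 22, 25, 27, 28, 29, 30, 31, 32, 33, 38.
n = 24.
r = 1 + (30/100)·(24 − 1) = 1 + 6.9 = 7.9.
Rank 7 is 9 and rank 8 is 11.
Interpolate: 9 + 0.9·(11 − 9) = 9 + 0.9·2 = 10.8.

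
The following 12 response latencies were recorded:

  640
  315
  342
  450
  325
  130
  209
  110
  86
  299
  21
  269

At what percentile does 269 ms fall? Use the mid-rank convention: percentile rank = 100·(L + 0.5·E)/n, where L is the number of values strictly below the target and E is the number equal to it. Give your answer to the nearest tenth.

Sorted: 21, 86, 110, 130, 209, 269, 299, 315, 325, 342, 450, 640.
Count below 269: L = 5; count equal: E = 1; n = 12.
Percentile rank = 100·(5 + 0.5·1)/12 = 100·5.5/12 = 45.83.

45.8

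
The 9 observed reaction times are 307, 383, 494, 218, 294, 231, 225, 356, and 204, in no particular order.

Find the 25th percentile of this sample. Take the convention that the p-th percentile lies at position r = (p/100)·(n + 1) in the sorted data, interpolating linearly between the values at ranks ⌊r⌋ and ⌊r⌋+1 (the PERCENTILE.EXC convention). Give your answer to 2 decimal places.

221.50

Sorted: 204, 218, 225, 231, 294, 307, 356, 383, 494.
n = 9.
r = (25/100)·(9 + 1) = 2.5.
Rank 2 is 218 and rank 3 is 225.
Interpolate: 218 + 0.5·(225 − 218) = 218 + 0.5·7 = 221.5.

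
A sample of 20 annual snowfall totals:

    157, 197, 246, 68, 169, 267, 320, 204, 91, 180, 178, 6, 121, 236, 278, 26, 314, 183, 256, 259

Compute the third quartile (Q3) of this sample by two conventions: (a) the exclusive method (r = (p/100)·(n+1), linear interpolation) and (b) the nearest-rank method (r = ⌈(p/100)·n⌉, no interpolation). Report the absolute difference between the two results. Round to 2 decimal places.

Sorted: 6, 26, 68, 91, 121, 157, 169, 178, 180, 183, 197, 204, 236, 246, 256, 259, 267, 278, 314, 320.
n = 20.
(a) r = 15.75; between ranks 15 (256) and 16 (259): 258.25.
(b) the nearest-rank method: rank 15 → 256.
|258.25 − 256| = 2.25.

2.25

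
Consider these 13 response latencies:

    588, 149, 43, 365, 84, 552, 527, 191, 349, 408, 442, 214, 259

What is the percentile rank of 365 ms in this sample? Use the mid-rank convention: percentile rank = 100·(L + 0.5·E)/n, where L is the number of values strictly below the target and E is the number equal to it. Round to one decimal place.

Sorted: 43, 84, 149, 191, 214, 259, 349, 365, 408, 442, 527, 552, 588.
Count below 365: L = 7; count equal: E = 1; n = 13.
Percentile rank = 100·(7 + 0.5·1)/13 = 100·7.5/13 = 57.69.

57.7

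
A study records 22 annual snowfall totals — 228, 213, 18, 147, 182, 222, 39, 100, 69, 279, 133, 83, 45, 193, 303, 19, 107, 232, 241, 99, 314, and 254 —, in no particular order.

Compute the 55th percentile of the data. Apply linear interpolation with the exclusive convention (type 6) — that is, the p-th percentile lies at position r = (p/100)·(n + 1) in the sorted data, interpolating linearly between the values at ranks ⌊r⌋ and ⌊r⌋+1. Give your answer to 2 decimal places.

Sorted: 18, 19, 39, 45, 69, 83, 99, 100, 107, 133, 147, 182, 193, 213, 222, 228, 232, 241, 254, 279, 303, 314.
n = 22.
r = (55/100)·(22 + 1) = 12.65.
Rank 12 is 182 and rank 13 is 193.
Interpolate: 182 + 0.65·(193 − 182) = 182 + 0.65·11 = 189.15.

189.15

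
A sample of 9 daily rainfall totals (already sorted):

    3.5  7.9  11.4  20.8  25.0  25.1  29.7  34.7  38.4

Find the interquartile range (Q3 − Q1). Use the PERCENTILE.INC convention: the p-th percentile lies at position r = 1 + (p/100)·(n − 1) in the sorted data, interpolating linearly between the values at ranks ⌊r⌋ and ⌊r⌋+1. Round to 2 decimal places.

n = 9.
P25: r = 3 (integer) → 11.4.
P75: r = 7 (integer) → 29.7.
Difference: 29.7 − 11.4 = 18.3.

18.30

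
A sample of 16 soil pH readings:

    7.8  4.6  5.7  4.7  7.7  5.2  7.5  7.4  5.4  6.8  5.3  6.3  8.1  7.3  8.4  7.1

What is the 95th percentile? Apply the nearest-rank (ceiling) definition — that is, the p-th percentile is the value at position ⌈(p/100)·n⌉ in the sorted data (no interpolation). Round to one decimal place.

8.4

Sorted: 4.6, 4.7, 5.2, 5.3, 5.4, 5.7, 6.3, 6.8, 7.1, 7.3, 7.4, 7.5, 7.7, 7.8, 8.1, 8.4.
n = 16.
Position = ⌈95/100 · 16⌉ = ⌈15.2⌉ = 16.
The value at rank 16 is 8.4.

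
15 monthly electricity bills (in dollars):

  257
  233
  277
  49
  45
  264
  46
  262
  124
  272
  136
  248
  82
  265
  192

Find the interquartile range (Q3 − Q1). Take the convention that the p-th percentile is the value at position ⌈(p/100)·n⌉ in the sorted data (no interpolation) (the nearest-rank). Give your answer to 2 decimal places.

182.00

Sorted: 45, 46, 49, 82, 124, 136, 192, 233, 248, 257, 262, 264, 265, 272, 277.
n = 15.
P25: rank ⌈25/100·15⌉ = 4 → 82.
P75: rank ⌈75/100·15⌉ = 12 → 264.
Difference: 264 − 82 = 182.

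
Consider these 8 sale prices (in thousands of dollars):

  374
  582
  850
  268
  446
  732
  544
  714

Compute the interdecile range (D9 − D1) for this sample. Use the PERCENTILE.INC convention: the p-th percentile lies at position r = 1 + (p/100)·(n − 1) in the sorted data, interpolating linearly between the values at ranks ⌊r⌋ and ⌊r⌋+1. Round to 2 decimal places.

425.20

Sorted: 268, 374, 446, 544, 582, 714, 732, 850.
n = 8.
P10: r = 1.7; ranks 1–2 are 268, 374; interpolating gives 342.2.
P90: r = 7.3; ranks 7–8 are 732, 850; interpolating gives 767.4.
Difference: 767.4 − 342.2 = 425.2.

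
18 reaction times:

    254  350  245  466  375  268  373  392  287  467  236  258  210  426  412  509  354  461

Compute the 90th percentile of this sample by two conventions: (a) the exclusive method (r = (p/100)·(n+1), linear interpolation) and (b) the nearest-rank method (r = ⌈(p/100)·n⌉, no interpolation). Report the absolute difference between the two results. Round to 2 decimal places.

4.20

Sorted: 210, 236, 245, 254, 258, 268, 287, 350, 354, 373, 375, 392, 412, 426, 461, 466, 467, 509.
n = 18.
(a) r = 17.1; between ranks 17 (467) and 18 (509): 471.2.
(b) the nearest-rank method: rank 17 → 467.
|471.2 − 467| = 4.2.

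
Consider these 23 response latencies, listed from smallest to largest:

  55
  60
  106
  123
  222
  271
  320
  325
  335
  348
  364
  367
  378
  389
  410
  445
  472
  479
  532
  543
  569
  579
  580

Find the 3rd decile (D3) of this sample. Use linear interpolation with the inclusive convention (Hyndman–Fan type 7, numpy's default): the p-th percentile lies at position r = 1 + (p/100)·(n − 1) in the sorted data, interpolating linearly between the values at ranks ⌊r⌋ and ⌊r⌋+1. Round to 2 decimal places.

323.00

n = 23.
r = 1 + (30/100)·(23 − 1) = 1 + 6.6 = 7.6.
Rank 7 is 320 and rank 8 is 325.
Interpolate: 320 + 0.6·(325 − 320) = 320 + 0.6·5 = 323.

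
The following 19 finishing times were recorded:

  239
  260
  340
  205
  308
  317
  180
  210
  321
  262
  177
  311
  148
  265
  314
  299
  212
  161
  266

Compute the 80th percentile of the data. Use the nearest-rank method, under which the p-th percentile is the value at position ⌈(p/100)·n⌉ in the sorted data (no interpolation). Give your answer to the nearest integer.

Sorted: 148, 161, 177, 180, 205, 210, 212, 239, 260, 262, 265, 266, 299, 308, 311, 314, 317, 321, 340.
n = 19.
Position = ⌈80/100 · 19⌉ = ⌈15.2⌉ = 16.
The value at rank 16 is 314.

314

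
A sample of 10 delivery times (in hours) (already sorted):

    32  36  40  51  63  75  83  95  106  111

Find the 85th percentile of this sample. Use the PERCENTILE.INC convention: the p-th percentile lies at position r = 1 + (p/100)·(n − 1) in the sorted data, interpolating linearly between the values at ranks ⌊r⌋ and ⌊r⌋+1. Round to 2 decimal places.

n = 10.
r = 1 + (85/100)·(10 − 1) = 1 + 7.65 = 8.65.
Rank 8 is 95 and rank 9 is 106.
Interpolate: 95 + 0.65·(106 − 95) = 95 + 0.65·11 = 102.15.

102.15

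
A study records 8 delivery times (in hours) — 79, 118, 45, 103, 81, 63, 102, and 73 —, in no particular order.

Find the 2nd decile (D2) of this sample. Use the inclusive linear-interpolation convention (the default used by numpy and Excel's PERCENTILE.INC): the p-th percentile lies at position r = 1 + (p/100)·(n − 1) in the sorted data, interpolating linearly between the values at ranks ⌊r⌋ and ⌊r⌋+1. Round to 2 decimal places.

Sorted: 45, 63, 73, 79, 81, 102, 103, 118.
n = 8.
r = 1 + (20/100)·(8 − 1) = 1 + 1.4 = 2.4.
Rank 2 is 63 and rank 3 is 73.
Interpolate: 63 + 0.4·(73 − 63) = 63 + 0.4·10 = 67.

67.00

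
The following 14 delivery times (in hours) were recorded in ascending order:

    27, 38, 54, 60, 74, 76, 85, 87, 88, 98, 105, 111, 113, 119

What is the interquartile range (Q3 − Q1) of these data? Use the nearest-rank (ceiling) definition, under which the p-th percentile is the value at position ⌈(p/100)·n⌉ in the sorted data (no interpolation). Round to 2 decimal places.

n = 14.
P25: rank ⌈25/100·14⌉ = 4 → 60.
P75: rank ⌈75/100·14⌉ = 11 → 105.
Difference: 105 − 60 = 45.

45.00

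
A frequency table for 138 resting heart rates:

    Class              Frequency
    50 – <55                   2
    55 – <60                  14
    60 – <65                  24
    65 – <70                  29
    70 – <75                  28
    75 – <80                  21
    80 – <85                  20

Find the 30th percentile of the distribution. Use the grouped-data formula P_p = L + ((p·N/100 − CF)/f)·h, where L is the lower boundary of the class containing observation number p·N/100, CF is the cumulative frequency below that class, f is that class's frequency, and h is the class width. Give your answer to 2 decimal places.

N = 138; target position k = 30/100 · 138 = 41.4.
Cumulative frequencies: 2, 16, 40, 69, 97, 118, 138.
Observation 41.4 falls in the class 65 – <70.
L = 65, CF = 40, f = 29, h = 5.
P30 = 65 + ((41.4 − 40)/29)·5 = 65 + 0.241379 = 65.2414.

65.24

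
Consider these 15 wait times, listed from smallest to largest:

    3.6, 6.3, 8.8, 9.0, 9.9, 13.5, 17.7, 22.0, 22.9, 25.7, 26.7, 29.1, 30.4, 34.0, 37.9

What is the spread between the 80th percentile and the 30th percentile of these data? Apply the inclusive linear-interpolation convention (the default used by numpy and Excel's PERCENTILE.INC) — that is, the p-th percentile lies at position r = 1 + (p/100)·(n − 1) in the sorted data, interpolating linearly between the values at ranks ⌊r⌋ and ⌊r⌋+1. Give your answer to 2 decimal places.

n = 15.
P30: r = 5.2; ranks 5–6 are 9.9, 13.5; interpolating gives 10.62.
P80: r = 12.2; ranks 12–13 are 29.1, 30.4; interpolating gives 29.36.
Difference: 29.36 − 10.62 = 18.74.

18.74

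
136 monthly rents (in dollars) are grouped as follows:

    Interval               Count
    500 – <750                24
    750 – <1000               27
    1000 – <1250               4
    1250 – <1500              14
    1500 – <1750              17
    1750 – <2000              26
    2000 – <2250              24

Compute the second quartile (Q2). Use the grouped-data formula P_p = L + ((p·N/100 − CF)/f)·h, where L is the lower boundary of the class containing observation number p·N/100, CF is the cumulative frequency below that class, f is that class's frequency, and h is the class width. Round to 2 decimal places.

N = 136; target position k = 50/100 · 136 = 68.
Cumulative frequencies: 24, 51, 55, 69, 86, 112, 136.
Observation 68 falls in the class 1250 – <1500.
L = 1250, CF = 55, f = 14, h = 250.
P50 = 1250 + ((68 − 55)/14)·250 = 1250 + 232.143 = 1482.14.

1482.14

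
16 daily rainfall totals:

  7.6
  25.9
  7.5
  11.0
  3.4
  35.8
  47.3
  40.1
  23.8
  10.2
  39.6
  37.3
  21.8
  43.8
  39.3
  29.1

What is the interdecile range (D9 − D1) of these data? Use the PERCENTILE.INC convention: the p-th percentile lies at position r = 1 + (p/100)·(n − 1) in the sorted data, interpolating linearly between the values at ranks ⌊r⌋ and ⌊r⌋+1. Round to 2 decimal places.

Sorted: 3.4, 7.5, 7.6, 10.2, 11.0, 21.8, 23.8, 25.9, 29.1, 35.8, 37.3, 39.3, 39.6, 40.1, 43.8, 47.3.
n = 16.
P10: r = 2.5; ranks 2–3 are 7.5, 7.6; interpolating gives 7.55.
P90: r = 14.5; ranks 14–15 are 40.1, 43.8; interpolating gives 41.95.
Difference: 41.95 − 7.55 = 34.4.

34.40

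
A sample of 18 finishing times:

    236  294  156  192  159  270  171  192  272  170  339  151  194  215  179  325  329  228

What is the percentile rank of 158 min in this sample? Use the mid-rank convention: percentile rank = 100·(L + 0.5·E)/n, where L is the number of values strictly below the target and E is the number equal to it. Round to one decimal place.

11.1

Sorted: 151, 156, 159, 170, 171, 179, 192, 192, 194, 215, 228, 236, 270, 272, 294, 325, 329, 339.
Count below 158: L = 2; count equal: E = 0; n = 18.
Percentile rank = 100·(2 + 0.5·0)/18 = 100·2/18 = 11.11.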